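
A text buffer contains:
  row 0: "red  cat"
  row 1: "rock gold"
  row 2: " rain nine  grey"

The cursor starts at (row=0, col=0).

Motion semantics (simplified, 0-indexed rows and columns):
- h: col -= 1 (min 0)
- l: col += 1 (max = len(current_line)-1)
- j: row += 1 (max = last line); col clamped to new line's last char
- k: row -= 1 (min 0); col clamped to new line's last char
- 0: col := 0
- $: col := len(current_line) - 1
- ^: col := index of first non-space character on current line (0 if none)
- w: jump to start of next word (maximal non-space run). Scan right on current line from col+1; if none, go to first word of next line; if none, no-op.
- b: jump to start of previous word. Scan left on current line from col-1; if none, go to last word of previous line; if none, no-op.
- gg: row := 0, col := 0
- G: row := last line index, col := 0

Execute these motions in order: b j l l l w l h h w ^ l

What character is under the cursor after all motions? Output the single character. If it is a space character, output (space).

Answer: o

Derivation:
After 1 (b): row=0 col=0 char='r'
After 2 (j): row=1 col=0 char='r'
After 3 (l): row=1 col=1 char='o'
After 4 (l): row=1 col=2 char='c'
After 5 (l): row=1 col=3 char='k'
After 6 (w): row=1 col=5 char='g'
After 7 (l): row=1 col=6 char='o'
After 8 (h): row=1 col=5 char='g'
After 9 (h): row=1 col=4 char='_'
After 10 (w): row=1 col=5 char='g'
After 11 (^): row=1 col=0 char='r'
After 12 (l): row=1 col=1 char='o'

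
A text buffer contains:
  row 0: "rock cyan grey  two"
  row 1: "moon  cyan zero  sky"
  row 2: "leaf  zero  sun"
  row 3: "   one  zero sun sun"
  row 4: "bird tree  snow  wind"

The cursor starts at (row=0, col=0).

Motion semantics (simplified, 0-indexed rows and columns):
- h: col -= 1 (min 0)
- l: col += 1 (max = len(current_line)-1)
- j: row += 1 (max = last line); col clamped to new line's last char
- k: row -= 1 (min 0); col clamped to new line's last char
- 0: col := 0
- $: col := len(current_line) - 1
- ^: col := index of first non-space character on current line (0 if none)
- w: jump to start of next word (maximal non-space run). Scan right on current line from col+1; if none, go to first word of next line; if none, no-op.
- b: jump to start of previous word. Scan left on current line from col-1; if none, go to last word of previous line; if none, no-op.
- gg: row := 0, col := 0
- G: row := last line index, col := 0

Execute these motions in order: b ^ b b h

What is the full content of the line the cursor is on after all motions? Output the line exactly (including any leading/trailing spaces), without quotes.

Answer: rock cyan grey  two

Derivation:
After 1 (b): row=0 col=0 char='r'
After 2 (^): row=0 col=0 char='r'
After 3 (b): row=0 col=0 char='r'
After 4 (b): row=0 col=0 char='r'
After 5 (h): row=0 col=0 char='r'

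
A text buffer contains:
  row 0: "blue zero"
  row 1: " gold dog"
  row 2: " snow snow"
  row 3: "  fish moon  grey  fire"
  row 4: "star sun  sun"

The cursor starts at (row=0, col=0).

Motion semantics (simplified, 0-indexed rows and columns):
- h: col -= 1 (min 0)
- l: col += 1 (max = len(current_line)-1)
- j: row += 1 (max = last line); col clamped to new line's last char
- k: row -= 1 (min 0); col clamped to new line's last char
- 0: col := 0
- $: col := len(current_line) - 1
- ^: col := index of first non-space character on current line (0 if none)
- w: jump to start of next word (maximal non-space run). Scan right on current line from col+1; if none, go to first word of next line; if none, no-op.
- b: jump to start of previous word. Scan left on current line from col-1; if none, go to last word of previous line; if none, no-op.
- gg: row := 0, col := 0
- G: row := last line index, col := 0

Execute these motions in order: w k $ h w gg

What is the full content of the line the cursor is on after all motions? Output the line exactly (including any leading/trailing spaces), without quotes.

Answer: blue zero

Derivation:
After 1 (w): row=0 col=5 char='z'
After 2 (k): row=0 col=5 char='z'
After 3 ($): row=0 col=8 char='o'
After 4 (h): row=0 col=7 char='r'
After 5 (w): row=1 col=1 char='g'
After 6 (gg): row=0 col=0 char='b'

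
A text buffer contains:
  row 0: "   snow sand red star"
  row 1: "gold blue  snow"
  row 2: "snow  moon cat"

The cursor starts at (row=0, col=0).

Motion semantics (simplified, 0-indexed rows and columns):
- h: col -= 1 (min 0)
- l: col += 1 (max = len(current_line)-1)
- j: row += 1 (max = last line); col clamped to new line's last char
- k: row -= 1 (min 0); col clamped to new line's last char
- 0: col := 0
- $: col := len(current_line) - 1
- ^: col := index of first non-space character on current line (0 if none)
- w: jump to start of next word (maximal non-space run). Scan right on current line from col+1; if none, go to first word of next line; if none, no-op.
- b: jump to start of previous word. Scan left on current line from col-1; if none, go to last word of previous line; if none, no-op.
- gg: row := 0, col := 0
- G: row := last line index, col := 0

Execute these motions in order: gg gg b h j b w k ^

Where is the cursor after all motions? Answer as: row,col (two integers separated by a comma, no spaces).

Answer: 0,3

Derivation:
After 1 (gg): row=0 col=0 char='_'
After 2 (gg): row=0 col=0 char='_'
After 3 (b): row=0 col=0 char='_'
After 4 (h): row=0 col=0 char='_'
After 5 (j): row=1 col=0 char='g'
After 6 (b): row=0 col=17 char='s'
After 7 (w): row=1 col=0 char='g'
After 8 (k): row=0 col=0 char='_'
After 9 (^): row=0 col=3 char='s'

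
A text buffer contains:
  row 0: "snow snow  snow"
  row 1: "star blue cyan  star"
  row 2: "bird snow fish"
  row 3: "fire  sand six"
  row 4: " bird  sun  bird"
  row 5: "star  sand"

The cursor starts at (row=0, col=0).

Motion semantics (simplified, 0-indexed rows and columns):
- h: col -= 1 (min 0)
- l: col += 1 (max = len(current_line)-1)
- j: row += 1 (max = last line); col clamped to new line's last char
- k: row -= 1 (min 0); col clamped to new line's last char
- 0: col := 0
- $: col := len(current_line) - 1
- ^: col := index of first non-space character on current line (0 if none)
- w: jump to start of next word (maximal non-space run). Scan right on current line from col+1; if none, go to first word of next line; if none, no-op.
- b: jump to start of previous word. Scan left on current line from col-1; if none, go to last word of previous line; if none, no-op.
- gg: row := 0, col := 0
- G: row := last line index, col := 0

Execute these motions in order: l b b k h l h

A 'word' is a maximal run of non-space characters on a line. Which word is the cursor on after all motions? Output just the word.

Answer: snow

Derivation:
After 1 (l): row=0 col=1 char='n'
After 2 (b): row=0 col=0 char='s'
After 3 (b): row=0 col=0 char='s'
After 4 (k): row=0 col=0 char='s'
After 5 (h): row=0 col=0 char='s'
After 6 (l): row=0 col=1 char='n'
After 7 (h): row=0 col=0 char='s'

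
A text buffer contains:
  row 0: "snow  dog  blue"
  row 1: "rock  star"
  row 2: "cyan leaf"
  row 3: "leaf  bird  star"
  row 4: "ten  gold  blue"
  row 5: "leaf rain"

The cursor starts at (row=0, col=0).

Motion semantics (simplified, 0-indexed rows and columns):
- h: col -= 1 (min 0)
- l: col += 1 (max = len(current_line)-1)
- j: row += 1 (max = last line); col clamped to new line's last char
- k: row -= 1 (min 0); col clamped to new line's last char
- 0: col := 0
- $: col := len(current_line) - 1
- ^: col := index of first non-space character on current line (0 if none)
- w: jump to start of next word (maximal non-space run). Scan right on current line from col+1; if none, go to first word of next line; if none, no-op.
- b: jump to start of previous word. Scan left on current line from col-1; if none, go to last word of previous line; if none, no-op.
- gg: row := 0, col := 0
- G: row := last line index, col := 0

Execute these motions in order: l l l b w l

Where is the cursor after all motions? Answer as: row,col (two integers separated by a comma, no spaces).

Answer: 0,7

Derivation:
After 1 (l): row=0 col=1 char='n'
After 2 (l): row=0 col=2 char='o'
After 3 (l): row=0 col=3 char='w'
After 4 (b): row=0 col=0 char='s'
After 5 (w): row=0 col=6 char='d'
After 6 (l): row=0 col=7 char='o'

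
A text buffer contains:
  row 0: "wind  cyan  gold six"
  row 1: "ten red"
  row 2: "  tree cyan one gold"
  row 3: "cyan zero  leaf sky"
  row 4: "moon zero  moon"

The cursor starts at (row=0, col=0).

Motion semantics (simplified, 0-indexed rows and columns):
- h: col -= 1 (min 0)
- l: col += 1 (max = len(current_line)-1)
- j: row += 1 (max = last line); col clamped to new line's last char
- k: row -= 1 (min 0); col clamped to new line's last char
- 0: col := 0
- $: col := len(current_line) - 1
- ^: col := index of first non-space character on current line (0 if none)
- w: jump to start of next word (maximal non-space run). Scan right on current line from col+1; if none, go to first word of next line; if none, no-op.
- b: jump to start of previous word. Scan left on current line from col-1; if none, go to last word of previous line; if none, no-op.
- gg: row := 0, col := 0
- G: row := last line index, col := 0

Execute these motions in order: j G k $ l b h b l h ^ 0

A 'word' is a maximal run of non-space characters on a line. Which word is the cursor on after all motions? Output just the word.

Answer: cyan

Derivation:
After 1 (j): row=1 col=0 char='t'
After 2 (G): row=4 col=0 char='m'
After 3 (k): row=3 col=0 char='c'
After 4 ($): row=3 col=18 char='y'
After 5 (l): row=3 col=18 char='y'
After 6 (b): row=3 col=16 char='s'
After 7 (h): row=3 col=15 char='_'
After 8 (b): row=3 col=11 char='l'
After 9 (l): row=3 col=12 char='e'
After 10 (h): row=3 col=11 char='l'
After 11 (^): row=3 col=0 char='c'
After 12 (0): row=3 col=0 char='c'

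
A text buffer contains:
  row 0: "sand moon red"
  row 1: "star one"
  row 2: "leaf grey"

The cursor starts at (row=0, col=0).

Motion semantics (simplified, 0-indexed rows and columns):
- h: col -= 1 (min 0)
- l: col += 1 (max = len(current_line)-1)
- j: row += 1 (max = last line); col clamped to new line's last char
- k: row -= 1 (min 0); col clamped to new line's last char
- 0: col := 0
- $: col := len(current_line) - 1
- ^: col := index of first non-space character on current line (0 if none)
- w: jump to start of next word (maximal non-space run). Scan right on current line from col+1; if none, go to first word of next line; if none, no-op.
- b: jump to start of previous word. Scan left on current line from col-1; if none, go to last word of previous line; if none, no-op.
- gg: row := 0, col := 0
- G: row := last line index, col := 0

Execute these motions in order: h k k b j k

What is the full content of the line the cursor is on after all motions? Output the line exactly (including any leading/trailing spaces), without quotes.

After 1 (h): row=0 col=0 char='s'
After 2 (k): row=0 col=0 char='s'
After 3 (k): row=0 col=0 char='s'
After 4 (b): row=0 col=0 char='s'
After 5 (j): row=1 col=0 char='s'
After 6 (k): row=0 col=0 char='s'

Answer: sand moon red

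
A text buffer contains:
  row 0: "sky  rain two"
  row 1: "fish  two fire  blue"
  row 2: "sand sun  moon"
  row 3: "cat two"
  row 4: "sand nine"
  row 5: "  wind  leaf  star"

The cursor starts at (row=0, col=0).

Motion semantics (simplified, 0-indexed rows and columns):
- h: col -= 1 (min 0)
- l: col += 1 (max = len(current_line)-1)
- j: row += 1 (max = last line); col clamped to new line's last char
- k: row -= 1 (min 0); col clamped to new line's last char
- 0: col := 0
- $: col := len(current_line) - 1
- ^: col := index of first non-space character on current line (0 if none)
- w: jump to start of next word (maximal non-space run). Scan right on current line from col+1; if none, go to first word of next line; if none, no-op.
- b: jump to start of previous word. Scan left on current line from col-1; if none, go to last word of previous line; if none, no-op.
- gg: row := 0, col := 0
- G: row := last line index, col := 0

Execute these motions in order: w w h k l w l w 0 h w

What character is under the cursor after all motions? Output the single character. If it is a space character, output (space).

Answer: t

Derivation:
After 1 (w): row=0 col=5 char='r'
After 2 (w): row=0 col=10 char='t'
After 3 (h): row=0 col=9 char='_'
After 4 (k): row=0 col=9 char='_'
After 5 (l): row=0 col=10 char='t'
After 6 (w): row=1 col=0 char='f'
After 7 (l): row=1 col=1 char='i'
After 8 (w): row=1 col=6 char='t'
After 9 (0): row=1 col=0 char='f'
After 10 (h): row=1 col=0 char='f'
After 11 (w): row=1 col=6 char='t'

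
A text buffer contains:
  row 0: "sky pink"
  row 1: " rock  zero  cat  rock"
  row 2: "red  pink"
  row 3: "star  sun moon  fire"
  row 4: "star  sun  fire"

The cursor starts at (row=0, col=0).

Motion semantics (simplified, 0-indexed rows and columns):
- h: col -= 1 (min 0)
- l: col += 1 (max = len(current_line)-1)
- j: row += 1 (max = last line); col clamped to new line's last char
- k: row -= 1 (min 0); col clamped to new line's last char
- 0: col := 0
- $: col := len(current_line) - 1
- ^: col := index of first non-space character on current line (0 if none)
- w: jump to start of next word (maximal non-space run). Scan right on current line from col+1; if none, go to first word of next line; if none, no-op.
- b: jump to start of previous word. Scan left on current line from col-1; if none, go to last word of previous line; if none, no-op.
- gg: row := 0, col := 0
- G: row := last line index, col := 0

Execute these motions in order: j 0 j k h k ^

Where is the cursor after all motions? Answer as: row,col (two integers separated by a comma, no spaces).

Answer: 0,0

Derivation:
After 1 (j): row=1 col=0 char='_'
After 2 (0): row=1 col=0 char='_'
After 3 (j): row=2 col=0 char='r'
After 4 (k): row=1 col=0 char='_'
After 5 (h): row=1 col=0 char='_'
After 6 (k): row=0 col=0 char='s'
After 7 (^): row=0 col=0 char='s'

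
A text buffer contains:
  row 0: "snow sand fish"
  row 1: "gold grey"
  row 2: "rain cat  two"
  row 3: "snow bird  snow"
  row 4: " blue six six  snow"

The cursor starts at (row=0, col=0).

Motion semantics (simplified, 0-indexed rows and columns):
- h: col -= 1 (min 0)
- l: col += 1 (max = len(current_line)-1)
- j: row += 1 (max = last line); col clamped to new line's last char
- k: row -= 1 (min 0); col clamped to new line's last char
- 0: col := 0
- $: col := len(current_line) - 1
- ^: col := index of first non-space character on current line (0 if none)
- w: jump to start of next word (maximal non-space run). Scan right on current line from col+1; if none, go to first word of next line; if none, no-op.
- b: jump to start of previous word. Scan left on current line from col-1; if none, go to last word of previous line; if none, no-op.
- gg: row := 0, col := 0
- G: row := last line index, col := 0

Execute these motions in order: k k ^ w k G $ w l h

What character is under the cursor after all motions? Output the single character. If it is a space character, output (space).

After 1 (k): row=0 col=0 char='s'
After 2 (k): row=0 col=0 char='s'
After 3 (^): row=0 col=0 char='s'
After 4 (w): row=0 col=5 char='s'
After 5 (k): row=0 col=5 char='s'
After 6 (G): row=4 col=0 char='_'
After 7 ($): row=4 col=18 char='w'
After 8 (w): row=4 col=18 char='w'
After 9 (l): row=4 col=18 char='w'
After 10 (h): row=4 col=17 char='o'

Answer: o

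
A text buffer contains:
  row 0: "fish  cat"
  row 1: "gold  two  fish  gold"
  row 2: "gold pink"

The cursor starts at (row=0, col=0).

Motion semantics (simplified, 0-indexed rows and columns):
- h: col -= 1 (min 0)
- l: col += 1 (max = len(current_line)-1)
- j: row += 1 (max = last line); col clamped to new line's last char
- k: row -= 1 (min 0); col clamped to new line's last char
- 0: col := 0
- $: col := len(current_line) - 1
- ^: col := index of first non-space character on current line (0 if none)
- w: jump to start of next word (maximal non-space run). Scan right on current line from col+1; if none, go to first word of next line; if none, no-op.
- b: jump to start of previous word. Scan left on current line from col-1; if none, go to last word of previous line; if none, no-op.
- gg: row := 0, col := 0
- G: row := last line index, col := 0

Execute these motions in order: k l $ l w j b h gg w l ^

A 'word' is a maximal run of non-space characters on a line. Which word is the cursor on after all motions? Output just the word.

Answer: fish

Derivation:
After 1 (k): row=0 col=0 char='f'
After 2 (l): row=0 col=1 char='i'
After 3 ($): row=0 col=8 char='t'
After 4 (l): row=0 col=8 char='t'
After 5 (w): row=1 col=0 char='g'
After 6 (j): row=2 col=0 char='g'
After 7 (b): row=1 col=17 char='g'
After 8 (h): row=1 col=16 char='_'
After 9 (gg): row=0 col=0 char='f'
After 10 (w): row=0 col=6 char='c'
After 11 (l): row=0 col=7 char='a'
After 12 (^): row=0 col=0 char='f'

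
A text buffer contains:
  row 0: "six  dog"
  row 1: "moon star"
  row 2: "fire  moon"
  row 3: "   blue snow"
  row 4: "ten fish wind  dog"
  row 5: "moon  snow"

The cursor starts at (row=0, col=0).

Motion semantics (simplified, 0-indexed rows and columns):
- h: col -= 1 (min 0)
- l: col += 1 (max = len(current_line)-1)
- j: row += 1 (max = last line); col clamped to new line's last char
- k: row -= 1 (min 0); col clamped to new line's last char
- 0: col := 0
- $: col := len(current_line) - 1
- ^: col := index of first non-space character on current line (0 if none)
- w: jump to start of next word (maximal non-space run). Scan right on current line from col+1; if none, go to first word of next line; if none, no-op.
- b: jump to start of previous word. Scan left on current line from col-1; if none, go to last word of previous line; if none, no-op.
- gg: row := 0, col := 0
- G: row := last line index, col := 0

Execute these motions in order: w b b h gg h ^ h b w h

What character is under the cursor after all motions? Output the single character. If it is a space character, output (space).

After 1 (w): row=0 col=5 char='d'
After 2 (b): row=0 col=0 char='s'
After 3 (b): row=0 col=0 char='s'
After 4 (h): row=0 col=0 char='s'
After 5 (gg): row=0 col=0 char='s'
After 6 (h): row=0 col=0 char='s'
After 7 (^): row=0 col=0 char='s'
After 8 (h): row=0 col=0 char='s'
After 9 (b): row=0 col=0 char='s'
After 10 (w): row=0 col=5 char='d'
After 11 (h): row=0 col=4 char='_'

Answer: (space)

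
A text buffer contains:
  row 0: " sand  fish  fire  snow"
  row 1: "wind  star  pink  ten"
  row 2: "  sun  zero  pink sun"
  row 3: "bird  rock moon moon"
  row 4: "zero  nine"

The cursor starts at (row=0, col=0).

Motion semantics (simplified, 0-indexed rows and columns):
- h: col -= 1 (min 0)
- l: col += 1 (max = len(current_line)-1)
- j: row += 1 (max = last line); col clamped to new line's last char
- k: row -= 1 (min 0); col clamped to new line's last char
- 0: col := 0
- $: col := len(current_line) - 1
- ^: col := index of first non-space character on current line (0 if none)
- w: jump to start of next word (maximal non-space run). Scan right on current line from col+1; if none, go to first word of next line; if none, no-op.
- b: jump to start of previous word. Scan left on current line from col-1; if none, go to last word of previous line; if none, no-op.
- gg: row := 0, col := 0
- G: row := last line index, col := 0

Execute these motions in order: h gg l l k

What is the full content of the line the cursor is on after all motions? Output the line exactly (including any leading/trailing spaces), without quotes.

After 1 (h): row=0 col=0 char='_'
After 2 (gg): row=0 col=0 char='_'
After 3 (l): row=0 col=1 char='s'
After 4 (l): row=0 col=2 char='a'
After 5 (k): row=0 col=2 char='a'

Answer:  sand  fish  fire  snow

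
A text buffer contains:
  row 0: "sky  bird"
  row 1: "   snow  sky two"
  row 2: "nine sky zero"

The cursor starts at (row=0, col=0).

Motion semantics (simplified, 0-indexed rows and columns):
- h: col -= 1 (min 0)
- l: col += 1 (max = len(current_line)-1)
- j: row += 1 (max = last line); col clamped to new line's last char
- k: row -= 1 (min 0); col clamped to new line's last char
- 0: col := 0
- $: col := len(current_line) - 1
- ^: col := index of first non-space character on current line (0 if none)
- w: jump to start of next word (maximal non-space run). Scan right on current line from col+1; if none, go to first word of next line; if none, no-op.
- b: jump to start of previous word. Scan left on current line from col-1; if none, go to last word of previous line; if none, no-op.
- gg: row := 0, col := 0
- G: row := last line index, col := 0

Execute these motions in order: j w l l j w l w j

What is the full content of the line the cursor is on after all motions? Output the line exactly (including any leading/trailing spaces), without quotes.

After 1 (j): row=1 col=0 char='_'
After 2 (w): row=1 col=3 char='s'
After 3 (l): row=1 col=4 char='n'
After 4 (l): row=1 col=5 char='o'
After 5 (j): row=2 col=5 char='s'
After 6 (w): row=2 col=9 char='z'
After 7 (l): row=2 col=10 char='e'
After 8 (w): row=2 col=10 char='e'
After 9 (j): row=2 col=10 char='e'

Answer: nine sky zero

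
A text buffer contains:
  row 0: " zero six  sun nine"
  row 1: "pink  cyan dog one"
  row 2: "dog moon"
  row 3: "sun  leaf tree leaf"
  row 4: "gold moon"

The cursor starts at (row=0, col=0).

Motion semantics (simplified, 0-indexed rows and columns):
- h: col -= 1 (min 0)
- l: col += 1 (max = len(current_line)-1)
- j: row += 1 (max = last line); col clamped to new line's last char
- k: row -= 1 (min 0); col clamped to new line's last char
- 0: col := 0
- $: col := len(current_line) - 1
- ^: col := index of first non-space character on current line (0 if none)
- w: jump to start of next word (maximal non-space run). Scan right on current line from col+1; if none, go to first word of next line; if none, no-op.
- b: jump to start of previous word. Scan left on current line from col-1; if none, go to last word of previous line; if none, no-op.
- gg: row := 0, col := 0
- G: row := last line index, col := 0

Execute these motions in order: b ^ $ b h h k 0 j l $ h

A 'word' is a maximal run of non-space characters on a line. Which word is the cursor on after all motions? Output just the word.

Answer: one

Derivation:
After 1 (b): row=0 col=0 char='_'
After 2 (^): row=0 col=1 char='z'
After 3 ($): row=0 col=18 char='e'
After 4 (b): row=0 col=15 char='n'
After 5 (h): row=0 col=14 char='_'
After 6 (h): row=0 col=13 char='n'
After 7 (k): row=0 col=13 char='n'
After 8 (0): row=0 col=0 char='_'
After 9 (j): row=1 col=0 char='p'
After 10 (l): row=1 col=1 char='i'
After 11 ($): row=1 col=17 char='e'
After 12 (h): row=1 col=16 char='n'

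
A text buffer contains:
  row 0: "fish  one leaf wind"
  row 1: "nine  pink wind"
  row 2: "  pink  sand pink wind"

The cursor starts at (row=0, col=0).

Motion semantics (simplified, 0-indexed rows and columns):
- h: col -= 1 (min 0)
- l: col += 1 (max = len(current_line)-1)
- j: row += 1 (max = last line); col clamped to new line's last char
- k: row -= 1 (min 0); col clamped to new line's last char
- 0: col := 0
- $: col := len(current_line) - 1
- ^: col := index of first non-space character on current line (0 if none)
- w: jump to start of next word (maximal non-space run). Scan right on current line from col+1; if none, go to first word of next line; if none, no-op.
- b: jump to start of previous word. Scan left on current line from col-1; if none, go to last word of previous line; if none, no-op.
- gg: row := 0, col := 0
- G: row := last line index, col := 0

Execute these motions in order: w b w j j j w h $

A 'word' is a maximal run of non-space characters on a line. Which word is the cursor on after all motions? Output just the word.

Answer: wind

Derivation:
After 1 (w): row=0 col=6 char='o'
After 2 (b): row=0 col=0 char='f'
After 3 (w): row=0 col=6 char='o'
After 4 (j): row=1 col=6 char='p'
After 5 (j): row=2 col=6 char='_'
After 6 (j): row=2 col=6 char='_'
After 7 (w): row=2 col=8 char='s'
After 8 (h): row=2 col=7 char='_'
After 9 ($): row=2 col=21 char='d'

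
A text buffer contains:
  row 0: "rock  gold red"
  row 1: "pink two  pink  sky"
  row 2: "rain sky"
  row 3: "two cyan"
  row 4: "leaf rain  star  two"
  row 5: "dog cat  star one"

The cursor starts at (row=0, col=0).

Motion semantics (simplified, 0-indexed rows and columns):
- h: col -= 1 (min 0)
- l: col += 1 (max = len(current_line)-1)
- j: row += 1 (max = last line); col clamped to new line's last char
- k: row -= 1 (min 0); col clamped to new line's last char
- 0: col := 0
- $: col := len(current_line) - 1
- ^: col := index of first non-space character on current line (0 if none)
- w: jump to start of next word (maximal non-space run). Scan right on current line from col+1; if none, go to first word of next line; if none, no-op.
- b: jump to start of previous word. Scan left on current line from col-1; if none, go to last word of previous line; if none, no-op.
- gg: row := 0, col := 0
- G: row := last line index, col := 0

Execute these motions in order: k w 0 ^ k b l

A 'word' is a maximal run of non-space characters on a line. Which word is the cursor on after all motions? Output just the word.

After 1 (k): row=0 col=0 char='r'
After 2 (w): row=0 col=6 char='g'
After 3 (0): row=0 col=0 char='r'
After 4 (^): row=0 col=0 char='r'
After 5 (k): row=0 col=0 char='r'
After 6 (b): row=0 col=0 char='r'
After 7 (l): row=0 col=1 char='o'

Answer: rock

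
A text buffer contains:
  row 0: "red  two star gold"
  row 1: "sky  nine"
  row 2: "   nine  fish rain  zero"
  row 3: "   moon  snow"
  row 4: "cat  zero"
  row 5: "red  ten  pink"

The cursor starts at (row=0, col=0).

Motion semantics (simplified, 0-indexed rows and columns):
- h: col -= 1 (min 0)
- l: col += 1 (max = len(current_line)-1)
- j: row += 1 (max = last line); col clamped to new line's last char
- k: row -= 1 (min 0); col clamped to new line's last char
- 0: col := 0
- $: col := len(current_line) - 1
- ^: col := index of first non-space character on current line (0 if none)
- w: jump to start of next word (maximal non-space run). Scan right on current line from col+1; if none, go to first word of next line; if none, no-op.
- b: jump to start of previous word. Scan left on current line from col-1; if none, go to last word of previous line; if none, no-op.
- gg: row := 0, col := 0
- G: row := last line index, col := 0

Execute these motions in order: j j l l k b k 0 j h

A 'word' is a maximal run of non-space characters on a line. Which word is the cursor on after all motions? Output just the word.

Answer: sky

Derivation:
After 1 (j): row=1 col=0 char='s'
After 2 (j): row=2 col=0 char='_'
After 3 (l): row=2 col=1 char='_'
After 4 (l): row=2 col=2 char='_'
After 5 (k): row=1 col=2 char='y'
After 6 (b): row=1 col=0 char='s'
After 7 (k): row=0 col=0 char='r'
After 8 (0): row=0 col=0 char='r'
After 9 (j): row=1 col=0 char='s'
After 10 (h): row=1 col=0 char='s'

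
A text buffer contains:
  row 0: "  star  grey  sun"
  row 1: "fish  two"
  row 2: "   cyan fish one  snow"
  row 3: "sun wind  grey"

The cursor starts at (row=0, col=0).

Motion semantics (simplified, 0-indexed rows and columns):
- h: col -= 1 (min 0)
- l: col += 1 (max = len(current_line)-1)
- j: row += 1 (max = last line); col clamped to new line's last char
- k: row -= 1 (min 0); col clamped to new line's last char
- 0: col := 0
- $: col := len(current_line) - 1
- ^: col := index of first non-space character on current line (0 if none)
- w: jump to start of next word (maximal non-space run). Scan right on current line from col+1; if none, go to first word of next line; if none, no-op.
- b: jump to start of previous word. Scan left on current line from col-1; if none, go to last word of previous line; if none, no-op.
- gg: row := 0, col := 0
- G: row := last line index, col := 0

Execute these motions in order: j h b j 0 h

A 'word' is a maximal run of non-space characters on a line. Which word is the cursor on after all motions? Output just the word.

After 1 (j): row=1 col=0 char='f'
After 2 (h): row=1 col=0 char='f'
After 3 (b): row=0 col=14 char='s'
After 4 (j): row=1 col=8 char='o'
After 5 (0): row=1 col=0 char='f'
After 6 (h): row=1 col=0 char='f'

Answer: fish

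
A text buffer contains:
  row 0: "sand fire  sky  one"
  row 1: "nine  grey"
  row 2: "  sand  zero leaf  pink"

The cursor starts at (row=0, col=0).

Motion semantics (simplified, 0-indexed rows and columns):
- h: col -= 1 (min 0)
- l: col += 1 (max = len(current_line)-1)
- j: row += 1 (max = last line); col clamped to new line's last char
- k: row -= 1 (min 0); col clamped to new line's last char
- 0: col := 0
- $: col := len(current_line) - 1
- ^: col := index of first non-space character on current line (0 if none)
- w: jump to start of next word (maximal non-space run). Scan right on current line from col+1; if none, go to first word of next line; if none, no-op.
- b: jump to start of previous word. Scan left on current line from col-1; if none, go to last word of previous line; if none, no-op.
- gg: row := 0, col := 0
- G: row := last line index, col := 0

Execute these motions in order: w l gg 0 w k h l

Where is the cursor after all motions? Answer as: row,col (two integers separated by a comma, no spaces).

After 1 (w): row=0 col=5 char='f'
After 2 (l): row=0 col=6 char='i'
After 3 (gg): row=0 col=0 char='s'
After 4 (0): row=0 col=0 char='s'
After 5 (w): row=0 col=5 char='f'
After 6 (k): row=0 col=5 char='f'
After 7 (h): row=0 col=4 char='_'
After 8 (l): row=0 col=5 char='f'

Answer: 0,5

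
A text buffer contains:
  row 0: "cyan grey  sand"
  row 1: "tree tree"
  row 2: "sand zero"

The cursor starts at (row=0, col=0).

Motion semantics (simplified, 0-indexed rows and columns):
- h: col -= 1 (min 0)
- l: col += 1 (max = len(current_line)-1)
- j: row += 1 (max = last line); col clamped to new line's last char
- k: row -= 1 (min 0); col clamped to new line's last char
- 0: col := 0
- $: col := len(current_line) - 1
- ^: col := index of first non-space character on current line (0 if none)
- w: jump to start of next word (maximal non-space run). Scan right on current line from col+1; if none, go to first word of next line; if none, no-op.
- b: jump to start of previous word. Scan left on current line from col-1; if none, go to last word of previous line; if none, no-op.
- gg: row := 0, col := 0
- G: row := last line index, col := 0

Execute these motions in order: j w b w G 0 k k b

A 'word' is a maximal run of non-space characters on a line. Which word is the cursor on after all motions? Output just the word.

Answer: cyan

Derivation:
After 1 (j): row=1 col=0 char='t'
After 2 (w): row=1 col=5 char='t'
After 3 (b): row=1 col=0 char='t'
After 4 (w): row=1 col=5 char='t'
After 5 (G): row=2 col=0 char='s'
After 6 (0): row=2 col=0 char='s'
After 7 (k): row=1 col=0 char='t'
After 8 (k): row=0 col=0 char='c'
After 9 (b): row=0 col=0 char='c'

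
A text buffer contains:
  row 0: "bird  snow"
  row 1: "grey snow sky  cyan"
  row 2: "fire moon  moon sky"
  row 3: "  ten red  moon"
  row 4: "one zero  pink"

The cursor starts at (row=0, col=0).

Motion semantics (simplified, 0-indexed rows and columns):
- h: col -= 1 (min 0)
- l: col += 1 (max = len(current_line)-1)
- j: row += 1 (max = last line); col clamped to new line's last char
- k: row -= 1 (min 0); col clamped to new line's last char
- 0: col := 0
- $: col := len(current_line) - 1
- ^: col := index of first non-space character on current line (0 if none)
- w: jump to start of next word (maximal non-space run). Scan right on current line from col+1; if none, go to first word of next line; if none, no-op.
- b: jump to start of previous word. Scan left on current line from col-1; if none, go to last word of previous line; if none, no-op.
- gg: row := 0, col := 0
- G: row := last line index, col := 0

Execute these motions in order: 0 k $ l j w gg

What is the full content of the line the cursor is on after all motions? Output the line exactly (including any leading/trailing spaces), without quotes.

Answer: bird  snow

Derivation:
After 1 (0): row=0 col=0 char='b'
After 2 (k): row=0 col=0 char='b'
After 3 ($): row=0 col=9 char='w'
After 4 (l): row=0 col=9 char='w'
After 5 (j): row=1 col=9 char='_'
After 6 (w): row=1 col=10 char='s'
After 7 (gg): row=0 col=0 char='b'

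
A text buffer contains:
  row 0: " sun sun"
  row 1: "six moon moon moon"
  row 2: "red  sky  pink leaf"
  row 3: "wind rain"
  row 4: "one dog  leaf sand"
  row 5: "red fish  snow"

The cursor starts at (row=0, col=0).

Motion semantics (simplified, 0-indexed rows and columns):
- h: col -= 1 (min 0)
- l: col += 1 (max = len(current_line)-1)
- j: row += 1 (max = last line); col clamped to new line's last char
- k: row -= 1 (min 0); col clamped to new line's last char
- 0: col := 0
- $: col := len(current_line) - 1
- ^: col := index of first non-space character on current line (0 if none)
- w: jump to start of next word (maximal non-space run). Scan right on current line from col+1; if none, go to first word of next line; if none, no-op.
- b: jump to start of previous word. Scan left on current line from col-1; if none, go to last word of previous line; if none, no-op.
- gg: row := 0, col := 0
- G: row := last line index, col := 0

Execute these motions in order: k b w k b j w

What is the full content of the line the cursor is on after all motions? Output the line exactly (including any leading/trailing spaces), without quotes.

After 1 (k): row=0 col=0 char='_'
After 2 (b): row=0 col=0 char='_'
After 3 (w): row=0 col=1 char='s'
After 4 (k): row=0 col=1 char='s'
After 5 (b): row=0 col=1 char='s'
After 6 (j): row=1 col=1 char='i'
After 7 (w): row=1 col=4 char='m'

Answer: six moon moon moon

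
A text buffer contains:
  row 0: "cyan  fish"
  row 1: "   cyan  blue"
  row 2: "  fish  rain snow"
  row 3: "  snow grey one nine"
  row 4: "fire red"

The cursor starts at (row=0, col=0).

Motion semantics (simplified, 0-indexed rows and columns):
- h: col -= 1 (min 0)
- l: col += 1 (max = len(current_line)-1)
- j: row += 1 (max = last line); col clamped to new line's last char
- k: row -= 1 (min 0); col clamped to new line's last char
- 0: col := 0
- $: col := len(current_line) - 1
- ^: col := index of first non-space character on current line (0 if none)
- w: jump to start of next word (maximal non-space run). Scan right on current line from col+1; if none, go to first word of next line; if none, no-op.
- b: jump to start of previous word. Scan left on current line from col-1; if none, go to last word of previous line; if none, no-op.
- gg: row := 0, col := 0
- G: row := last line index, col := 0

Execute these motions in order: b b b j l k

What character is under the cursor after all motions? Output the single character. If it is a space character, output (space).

After 1 (b): row=0 col=0 char='c'
After 2 (b): row=0 col=0 char='c'
After 3 (b): row=0 col=0 char='c'
After 4 (j): row=1 col=0 char='_'
After 5 (l): row=1 col=1 char='_'
After 6 (k): row=0 col=1 char='y'

Answer: y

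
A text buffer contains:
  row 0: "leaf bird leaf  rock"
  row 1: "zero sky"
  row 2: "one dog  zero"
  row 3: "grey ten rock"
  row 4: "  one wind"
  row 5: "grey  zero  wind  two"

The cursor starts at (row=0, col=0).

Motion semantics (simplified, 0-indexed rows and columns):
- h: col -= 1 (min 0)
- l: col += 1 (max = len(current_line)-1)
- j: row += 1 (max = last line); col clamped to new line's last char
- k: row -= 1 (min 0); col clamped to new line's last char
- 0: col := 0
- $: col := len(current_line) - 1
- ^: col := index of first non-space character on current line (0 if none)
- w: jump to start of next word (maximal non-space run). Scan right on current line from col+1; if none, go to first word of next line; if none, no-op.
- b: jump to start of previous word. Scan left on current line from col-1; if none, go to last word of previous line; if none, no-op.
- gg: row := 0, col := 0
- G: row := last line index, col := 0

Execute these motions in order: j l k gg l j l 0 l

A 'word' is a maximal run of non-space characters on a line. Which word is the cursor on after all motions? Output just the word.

After 1 (j): row=1 col=0 char='z'
After 2 (l): row=1 col=1 char='e'
After 3 (k): row=0 col=1 char='e'
After 4 (gg): row=0 col=0 char='l'
After 5 (l): row=0 col=1 char='e'
After 6 (j): row=1 col=1 char='e'
After 7 (l): row=1 col=2 char='r'
After 8 (0): row=1 col=0 char='z'
After 9 (l): row=1 col=1 char='e'

Answer: zero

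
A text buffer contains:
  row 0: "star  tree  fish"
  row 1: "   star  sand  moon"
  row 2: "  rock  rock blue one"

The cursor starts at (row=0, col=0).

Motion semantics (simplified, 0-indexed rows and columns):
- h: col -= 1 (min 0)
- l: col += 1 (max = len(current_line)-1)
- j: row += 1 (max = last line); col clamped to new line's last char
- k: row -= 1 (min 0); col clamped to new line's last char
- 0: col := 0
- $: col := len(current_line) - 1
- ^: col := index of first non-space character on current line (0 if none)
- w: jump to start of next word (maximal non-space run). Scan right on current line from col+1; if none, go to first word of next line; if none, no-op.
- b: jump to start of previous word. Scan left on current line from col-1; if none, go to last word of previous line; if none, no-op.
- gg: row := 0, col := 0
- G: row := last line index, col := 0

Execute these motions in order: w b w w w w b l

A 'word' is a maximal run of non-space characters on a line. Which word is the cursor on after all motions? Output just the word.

Answer: star

Derivation:
After 1 (w): row=0 col=6 char='t'
After 2 (b): row=0 col=0 char='s'
After 3 (w): row=0 col=6 char='t'
After 4 (w): row=0 col=12 char='f'
After 5 (w): row=1 col=3 char='s'
After 6 (w): row=1 col=9 char='s'
After 7 (b): row=1 col=3 char='s'
After 8 (l): row=1 col=4 char='t'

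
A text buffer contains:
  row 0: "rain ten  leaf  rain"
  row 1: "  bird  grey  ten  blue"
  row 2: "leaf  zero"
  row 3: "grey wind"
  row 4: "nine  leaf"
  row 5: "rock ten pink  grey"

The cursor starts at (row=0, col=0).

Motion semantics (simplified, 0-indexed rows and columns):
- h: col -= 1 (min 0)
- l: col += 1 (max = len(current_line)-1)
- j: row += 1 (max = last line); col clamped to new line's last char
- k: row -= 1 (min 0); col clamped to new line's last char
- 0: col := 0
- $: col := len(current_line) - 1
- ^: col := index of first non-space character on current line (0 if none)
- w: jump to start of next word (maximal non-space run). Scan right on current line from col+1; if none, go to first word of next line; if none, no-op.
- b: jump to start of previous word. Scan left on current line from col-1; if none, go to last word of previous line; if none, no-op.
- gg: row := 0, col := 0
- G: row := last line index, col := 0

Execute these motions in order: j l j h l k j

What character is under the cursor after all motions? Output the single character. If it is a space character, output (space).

After 1 (j): row=1 col=0 char='_'
After 2 (l): row=1 col=1 char='_'
After 3 (j): row=2 col=1 char='e'
After 4 (h): row=2 col=0 char='l'
After 5 (l): row=2 col=1 char='e'
After 6 (k): row=1 col=1 char='_'
After 7 (j): row=2 col=1 char='e'

Answer: e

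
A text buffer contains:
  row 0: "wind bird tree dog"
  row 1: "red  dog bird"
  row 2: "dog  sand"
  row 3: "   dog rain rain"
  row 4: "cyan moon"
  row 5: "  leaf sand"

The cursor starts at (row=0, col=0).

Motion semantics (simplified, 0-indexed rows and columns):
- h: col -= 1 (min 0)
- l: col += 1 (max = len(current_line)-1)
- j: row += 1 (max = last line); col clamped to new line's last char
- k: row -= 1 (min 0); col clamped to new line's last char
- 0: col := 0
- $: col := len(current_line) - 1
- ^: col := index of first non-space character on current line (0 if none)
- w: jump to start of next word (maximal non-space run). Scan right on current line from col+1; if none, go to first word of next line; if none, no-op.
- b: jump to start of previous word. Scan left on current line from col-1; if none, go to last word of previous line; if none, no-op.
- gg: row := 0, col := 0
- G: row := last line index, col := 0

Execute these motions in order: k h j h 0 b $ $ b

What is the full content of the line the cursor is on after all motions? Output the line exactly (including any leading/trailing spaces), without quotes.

After 1 (k): row=0 col=0 char='w'
After 2 (h): row=0 col=0 char='w'
After 3 (j): row=1 col=0 char='r'
After 4 (h): row=1 col=0 char='r'
After 5 (0): row=1 col=0 char='r'
After 6 (b): row=0 col=15 char='d'
After 7 ($): row=0 col=17 char='g'
After 8 ($): row=0 col=17 char='g'
After 9 (b): row=0 col=15 char='d'

Answer: wind bird tree dog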